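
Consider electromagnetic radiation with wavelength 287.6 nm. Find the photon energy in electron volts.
4.3110 eV

Using E = hf = hc/λ:

E = hc/λ = (6.626×10⁻³⁴ J·s)(3×10⁸ m/s) / (287.6×10⁻⁹ m)
E = 4.3110 eV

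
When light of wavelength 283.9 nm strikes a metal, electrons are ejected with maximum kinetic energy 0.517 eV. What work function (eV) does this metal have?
3.85 eV

From Einstein's photoelectric equation: KE_max = hf - φ = hc/λ - φ

Rearranging for φ:
φ = hc/λ - KE_max

Calculate photon energy:
E_photon = hc/λ = 4.3672 eV

Therefore:
φ = 4.3672 - 0.517 = 3.85 eV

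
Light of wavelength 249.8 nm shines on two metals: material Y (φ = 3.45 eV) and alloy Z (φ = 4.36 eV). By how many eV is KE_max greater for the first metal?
0.9100 eV

Using KE_max = hc/λ - φ for each metal:

Photon energy: E = hc/λ = 4.9633 eV

For material Y (φ₁ = 3.45 eV):
KE₁ = E - φ₁ = 4.9633 - 3.45 = 1.5133 eV

For alloy Z (φ₂ = 4.36 eV):
KE₂ = E - φ₂ = 4.9633 - 4.36 = 0.6033 eV

Difference:
ΔKE = KE₁ - KE₂ = 1.5133 - 0.6033 = 0.9100 eV

Note: The difference equals the difference in work functions: 4.36 - 3.45 = 0.91 eV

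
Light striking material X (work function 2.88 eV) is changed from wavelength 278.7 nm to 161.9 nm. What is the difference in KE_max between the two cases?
3.2094 eV

Using Einstein's equation: KE_max = hc/λ - φ

For λ₁ = 278.7 nm:
KE₁ = hc/λ₁ - φ = 4.4487 - 2.88 = 1.5687 eV

For λ₂ = 161.9 nm:
KE₂ = hc/λ₂ - φ = 7.6581 - 2.88 = 4.7781 eV

Change in KE:
ΔKE = KE₂ - KE₁ = 4.7781 - 1.5687 = 3.2094 eV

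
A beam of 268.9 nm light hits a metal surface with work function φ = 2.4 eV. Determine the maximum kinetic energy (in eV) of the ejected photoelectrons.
2.2108 eV

Using Einstein's photoelectric equation: KE_max = hf - φ = hc/λ - φ

First, calculate the photon energy:
E_photon = hc/λ = (6.626×10⁻³⁴ J·s)(3×10⁸ m/s) / (268.9×10⁻⁹ m)
E_photon = 4.6108 eV

Then, the maximum kinetic energy:
KE_max = E_photon - φ = 4.6108 eV - 2.4 eV = 2.2108 eV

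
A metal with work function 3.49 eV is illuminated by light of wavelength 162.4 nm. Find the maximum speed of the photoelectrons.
1.2074e+06 m/s

First, find the maximum kinetic energy:
E_photon = hc/λ = 7.6345 eV
KE_max = E_photon - φ = 7.6345 - 3.49 = 4.1445 eV

Convert to Joules: KE_max = 4.1445 × 1.602×10⁻¹⁹ J = 6.6402e-19 J

Then use KE = ½mv² to find velocity:
v = √(2·KE/m) = √(2 × 6.6402e-19 J / 9.109e-31 kg)
v = 1.2074e+06 m/s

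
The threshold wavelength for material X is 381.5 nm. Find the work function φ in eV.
3.25 eV

At the threshold wavelength, photon energy equals work function:
φ = hc/λ₀

Calculating:
φ = (6.626×10⁻³⁴ J·s)(3×10⁸ m/s) / (381.5×10⁻⁹ m)
φ = 3.25 eV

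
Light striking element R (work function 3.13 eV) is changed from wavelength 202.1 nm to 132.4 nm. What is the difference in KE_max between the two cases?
3.2296 eV

Using Einstein's equation: KE_max = hc/λ - φ

For λ₁ = 202.1 nm:
KE₁ = hc/λ₁ - φ = 6.1348 - 3.13 = 3.0048 eV

For λ₂ = 132.4 nm:
KE₂ = hc/λ₂ - φ = 9.3644 - 3.13 = 6.2344 eV

Change in KE:
ΔKE = KE₂ - KE₁ = 6.2344 - 3.0048 = 3.2296 eV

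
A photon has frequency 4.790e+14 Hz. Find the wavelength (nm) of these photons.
625.87 nm

Using the wave equation: c = fλ

Solving for wavelength:
λ = c/f = (3×10⁸ m/s) / (4.790e+14 Hz)
λ = 625.87 nm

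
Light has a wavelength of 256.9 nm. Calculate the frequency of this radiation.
1.1670e+15 Hz

Using the wave equation: c = fλ

Solving for frequency:
f = c/λ = (3×10⁸ m/s) / (256.9×10⁻⁹ m)
f = 1.1670e+15 Hz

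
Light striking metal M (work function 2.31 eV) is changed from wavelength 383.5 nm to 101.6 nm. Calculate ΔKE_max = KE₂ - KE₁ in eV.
8.9702 eV

Using Einstein's equation: KE_max = hc/λ - φ

For λ₁ = 383.5 nm:
KE₁ = hc/λ₁ - φ = 3.2330 - 2.31 = 0.9230 eV

For λ₂ = 101.6 nm:
KE₂ = hc/λ₂ - φ = 12.2032 - 2.31 = 9.8932 eV

Change in KE:
ΔKE = KE₂ - KE₁ = 9.8932 - 0.9230 = 8.9702 eV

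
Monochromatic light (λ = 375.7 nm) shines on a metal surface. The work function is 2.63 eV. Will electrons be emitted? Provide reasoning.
Yes

For photoemission, the photon energy must exceed the work function.

Photon energy: E = hc/λ = 3.3001 eV
Work function: φ = 2.63 eV

Since E_photon (3.3001 eV) > φ (2.63 eV), photoemission WILL occur.
The threshold wavelength is λ₀ = hc/φ = 471.4 nm.
Since 375.7 nm < 471.4 nm, the light has sufficient energy.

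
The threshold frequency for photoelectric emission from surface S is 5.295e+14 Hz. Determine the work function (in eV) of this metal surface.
2.19 eV

At the threshold frequency, photon energy equals work function:
φ = hf₀

Calculating:
φ = (6.626×10⁻³⁴ J·s)(5.295e+14 Hz)
φ = 2.19 eV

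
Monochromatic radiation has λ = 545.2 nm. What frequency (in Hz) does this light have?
5.4988e+14 Hz

Using the wave equation: c = fλ

Solving for frequency:
f = c/λ = (3×10⁸ m/s) / (545.2×10⁻⁹ m)
f = 5.4988e+14 Hz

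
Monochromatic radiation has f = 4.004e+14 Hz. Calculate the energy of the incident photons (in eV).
1.6559 eV

Using E = hf:

E = hf = (6.626×10⁻³⁴ J·s)(4.004e+14 Hz)
E = 1.6559 eV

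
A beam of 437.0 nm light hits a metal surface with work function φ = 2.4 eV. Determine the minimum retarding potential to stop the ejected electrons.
0.4372 V

The stopping potential V_s satisfies: eV_s = KE_max

First, find KE_max using Einstein's equation:
E_photon = hc/λ = 2.8372 eV
KE_max = E_photon - φ = 2.8372 - 2.4 = 0.4372 eV

Since eV_s = KE_max:
V_s = KE_max/e = 0.4372 V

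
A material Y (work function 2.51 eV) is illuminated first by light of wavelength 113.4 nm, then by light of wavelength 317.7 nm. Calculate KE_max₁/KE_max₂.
6.0488

Using Einstein's equation: KE_max = hc/λ - φ

For λ₁ = 113.4 nm:
E₁ = hc/λ₁ = 10.9334 eV
KE₁ = E₁ - φ = 10.9334 - 2.51 = 8.4234 eV

For λ₂ = 317.7 nm:
E₂ = hc/λ₂ = 3.9026 eV
KE₂ = E₂ - φ = 3.9026 - 2.51 = 1.3926 eV

Ratio: KE₁/KE₂ = 8.4234/1.3926 = 6.0488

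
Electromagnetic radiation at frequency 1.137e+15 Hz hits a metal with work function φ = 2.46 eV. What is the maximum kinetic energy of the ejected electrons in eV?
2.2423 eV

Using Einstein's photoelectric equation: KE_max = hf - φ

First, calculate the photon energy:
E_photon = hf = (6.626×10⁻³⁴ J·s)(1.137e+15 Hz)
E_photon = 4.7023 eV

Then, the maximum kinetic energy:
KE_max = E_photon - φ = 4.7023 eV - 2.46 eV = 2.2423 eV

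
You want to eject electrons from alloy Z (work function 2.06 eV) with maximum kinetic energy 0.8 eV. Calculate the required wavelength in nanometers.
433.51 nm

From Einstein's equation: KE_max = hc/λ - φ

Rearranging for λ:
hc/λ = KE_max + φ
λ = hc/(KE_max + φ)

Required photon energy:
E_photon = KE_max + φ = 0.8 + 2.06 = 2.86 eV

Required wavelength:
λ = hc/E_photon = (6.626×10⁻³⁴)(3×10⁸) / (2.86 × 1.602×10⁻¹⁹)
λ = 433.51 nm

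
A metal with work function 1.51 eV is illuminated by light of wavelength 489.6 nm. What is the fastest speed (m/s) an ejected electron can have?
5.9969e+05 m/s

First, find the maximum kinetic energy:
E_photon = hc/λ = 2.5324 eV
KE_max = E_photon - φ = 2.5324 - 1.51 = 1.0224 eV

Convert to Joules: KE_max = 1.0224 × 1.602×10⁻¹⁹ J = 1.6380e-19 J

Then use KE = ½mv² to find velocity:
v = √(2·KE/m) = √(2 × 1.6380e-19 J / 9.109e-31 kg)
v = 5.9969e+05 m/s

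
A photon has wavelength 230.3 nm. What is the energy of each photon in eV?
5.3836 eV

Using E = hf = hc/λ:

E = hc/λ = (6.626×10⁻³⁴ J·s)(3×10⁸ m/s) / (230.3×10⁻⁹ m)
E = 5.3836 eV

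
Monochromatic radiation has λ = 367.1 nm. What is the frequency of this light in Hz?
8.1665e+14 Hz

Using the wave equation: c = fλ

Solving for frequency:
f = c/λ = (3×10⁸ m/s) / (367.1×10⁻⁹ m)
f = 8.1665e+14 Hz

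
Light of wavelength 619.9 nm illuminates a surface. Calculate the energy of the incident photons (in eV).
2.0001 eV

Using E = hf = hc/λ:

E = hc/λ = (6.626×10⁻³⁴ J·s)(3×10⁸ m/s) / (619.9×10⁻⁹ m)
E = 2.0001 eV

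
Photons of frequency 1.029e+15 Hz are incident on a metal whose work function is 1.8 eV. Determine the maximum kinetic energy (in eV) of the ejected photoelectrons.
2.4556 eV

Using Einstein's photoelectric equation: KE_max = hf - φ

First, calculate the photon energy:
E_photon = hf = (6.626×10⁻³⁴ J·s)(1.029e+15 Hz)
E_photon = 4.2556 eV

Then, the maximum kinetic energy:
KE_max = E_photon - φ = 4.2556 eV - 1.8 eV = 2.4556 eV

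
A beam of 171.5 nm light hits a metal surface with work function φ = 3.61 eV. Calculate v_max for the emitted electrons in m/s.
1.1284e+06 m/s

First, find the maximum kinetic energy:
E_photon = hc/λ = 7.2294 eV
KE_max = E_photon - φ = 7.2294 - 3.61 = 3.6194 eV

Convert to Joules: KE_max = 3.6194 × 1.602×10⁻¹⁹ J = 5.7989e-19 J

Then use KE = ½mv² to find velocity:
v = √(2·KE/m) = √(2 × 5.7989e-19 J / 9.109e-31 kg)
v = 1.1284e+06 m/s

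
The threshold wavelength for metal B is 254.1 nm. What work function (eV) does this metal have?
4.88 eV

At the threshold wavelength, photon energy equals work function:
φ = hc/λ₀

Calculating:
φ = (6.626×10⁻³⁴ J·s)(3×10⁸ m/s) / (254.1×10⁻⁹ m)
φ = 4.88 eV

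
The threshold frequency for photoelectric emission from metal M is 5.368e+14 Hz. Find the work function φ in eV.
2.22 eV

At the threshold frequency, photon energy equals work function:
φ = hf₀

Calculating:
φ = (6.626×10⁻³⁴ J·s)(5.368e+14 Hz)
φ = 2.22 eV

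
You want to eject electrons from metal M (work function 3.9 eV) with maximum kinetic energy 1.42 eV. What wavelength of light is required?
233.05 nm

From Einstein's equation: KE_max = hc/λ - φ

Rearranging for λ:
hc/λ = KE_max + φ
λ = hc/(KE_max + φ)

Required photon energy:
E_photon = KE_max + φ = 1.42 + 3.9 = 5.32 eV

Required wavelength:
λ = hc/E_photon = (6.626×10⁻³⁴)(3×10⁸) / (5.32 × 1.602×10⁻¹⁹)
λ = 233.05 nm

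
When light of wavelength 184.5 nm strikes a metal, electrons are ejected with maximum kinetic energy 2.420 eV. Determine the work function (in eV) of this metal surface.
4.30 eV

From Einstein's photoelectric equation: KE_max = hf - φ = hc/λ - φ

Rearranging for φ:
φ = hc/λ - KE_max

Calculate photon energy:
E_photon = hc/λ = 6.7200 eV

Therefore:
φ = 6.7200 - 2.420 = 4.30 eV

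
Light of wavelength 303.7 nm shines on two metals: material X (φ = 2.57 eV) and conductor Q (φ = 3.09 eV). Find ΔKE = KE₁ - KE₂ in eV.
0.5200 eV

Using KE_max = hc/λ - φ for each metal:

Photon energy: E = hc/λ = 4.0825 eV

For material X (φ₁ = 2.57 eV):
KE₁ = E - φ₁ = 4.0825 - 2.57 = 1.5125 eV

For conductor Q (φ₂ = 3.09 eV):
KE₂ = E - φ₂ = 4.0825 - 3.09 = 0.9925 eV

Difference:
ΔKE = KE₁ - KE₂ = 1.5125 - 0.9925 = 0.5200 eV

Note: The difference equals the difference in work functions: 3.09 - 2.57 = 0.52 eV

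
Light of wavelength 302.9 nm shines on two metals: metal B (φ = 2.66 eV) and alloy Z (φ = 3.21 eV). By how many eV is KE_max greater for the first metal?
0.5500 eV

Using KE_max = hc/λ - φ for each metal:

Photon energy: E = hc/λ = 4.0932 eV

For metal B (φ₁ = 2.66 eV):
KE₁ = E - φ₁ = 4.0932 - 2.66 = 1.4332 eV

For alloy Z (φ₂ = 3.21 eV):
KE₂ = E - φ₂ = 4.0932 - 3.21 = 0.8832 eV

Difference:
ΔKE = KE₁ - KE₂ = 1.4332 - 0.8832 = 0.5500 eV

Note: The difference equals the difference in work functions: 3.21 - 2.66 = 0.55 eV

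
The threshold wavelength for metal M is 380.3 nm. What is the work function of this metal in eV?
3.26 eV

At the threshold wavelength, photon energy equals work function:
φ = hc/λ₀

Calculating:
φ = (6.626×10⁻³⁴ J·s)(3×10⁸ m/s) / (380.3×10⁻⁹ m)
φ = 3.26 eV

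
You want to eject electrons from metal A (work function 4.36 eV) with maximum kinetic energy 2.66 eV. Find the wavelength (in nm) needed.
176.62 nm

From Einstein's equation: KE_max = hc/λ - φ

Rearranging for λ:
hc/λ = KE_max + φ
λ = hc/(KE_max + φ)

Required photon energy:
E_photon = KE_max + φ = 2.66 + 4.36 = 7.02 eV

Required wavelength:
λ = hc/E_photon = (6.626×10⁻³⁴)(3×10⁸) / (7.02 × 1.602×10⁻¹⁹)
λ = 176.62 nm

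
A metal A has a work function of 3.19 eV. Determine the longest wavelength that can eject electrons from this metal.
388.67 nm

The threshold wavelength is when the photon energy equals the work function:
hc/λ₀ = φ

Solving for λ₀:
λ₀ = hc/φ = (6.626×10⁻³⁴ J·s)(3×10⁸ m/s) / (3.19 eV × 1.602×10⁻¹⁹ J/eV)
λ₀ = 388.67 nm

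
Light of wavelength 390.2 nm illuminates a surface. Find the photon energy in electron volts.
3.1775 eV

Using E = hf = hc/λ:

E = hc/λ = (6.626×10⁻³⁴ J·s)(3×10⁸ m/s) / (390.2×10⁻⁹ m)
E = 3.1775 eV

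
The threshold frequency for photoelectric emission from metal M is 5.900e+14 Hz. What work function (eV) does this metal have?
2.44 eV

At the threshold frequency, photon energy equals work function:
φ = hf₀

Calculating:
φ = (6.626×10⁻³⁴ J·s)(5.900e+14 Hz)
φ = 2.44 eV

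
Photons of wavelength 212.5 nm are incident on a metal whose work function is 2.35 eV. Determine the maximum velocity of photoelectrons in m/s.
1.1071e+06 m/s

First, find the maximum kinetic energy:
E_photon = hc/λ = 5.8346 eV
KE_max = E_photon - φ = 5.8346 - 2.35 = 3.4846 eV

Convert to Joules: KE_max = 3.4846 × 1.602×10⁻¹⁹ J = 5.5829e-19 J

Then use KE = ½mv² to find velocity:
v = √(2·KE/m) = √(2 × 5.5829e-19 J / 9.109e-31 kg)
v = 1.1071e+06 m/s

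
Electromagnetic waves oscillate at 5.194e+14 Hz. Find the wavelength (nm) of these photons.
577.19 nm

Using the wave equation: c = fλ

Solving for wavelength:
λ = c/f = (3×10⁸ m/s) / (5.194e+14 Hz)
λ = 577.19 nm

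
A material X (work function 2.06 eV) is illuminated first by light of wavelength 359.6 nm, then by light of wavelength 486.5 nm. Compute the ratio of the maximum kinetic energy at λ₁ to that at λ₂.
2.8411

Using Einstein's equation: KE_max = hc/λ - φ

For λ₁ = 359.6 nm:
E₁ = hc/λ₁ = 3.4478 eV
KE₁ = E₁ - φ = 3.4478 - 2.06 = 1.3878 eV

For λ₂ = 486.5 nm:
E₂ = hc/λ₂ = 2.5485 eV
KE₂ = E₂ - φ = 2.5485 - 2.06 = 0.4885 eV

Ratio: KE₁/KE₂ = 1.3878/0.4885 = 2.8411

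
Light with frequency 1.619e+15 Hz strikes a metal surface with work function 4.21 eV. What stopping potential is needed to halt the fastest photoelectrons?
2.4856 V

The stopping potential V_s satisfies: eV_s = KE_max

First, find KE_max using Einstein's equation:
E_photon = hf = (6.626×10⁻³⁴ J·s)(1.619e+15 Hz) = 6.6956 eV
KE_max = E_photon - φ = 6.6956 - 4.21 = 2.4856 eV

Since eV_s = KE_max:
V_s = KE_max/e = 2.4856 V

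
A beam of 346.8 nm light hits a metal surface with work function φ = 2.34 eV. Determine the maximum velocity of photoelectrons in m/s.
6.5914e+05 m/s

First, find the maximum kinetic energy:
E_photon = hc/λ = 3.5751 eV
KE_max = E_photon - φ = 3.5751 - 2.34 = 1.2351 eV

Convert to Joules: KE_max = 1.2351 × 1.602×10⁻¹⁹ J = 1.9788e-19 J

Then use KE = ½mv² to find velocity:
v = √(2·KE/m) = √(2 × 1.9788e-19 J / 9.109e-31 kg)
v = 6.5914e+05 m/s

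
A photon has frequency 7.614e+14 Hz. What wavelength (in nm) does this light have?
393.74 nm

Using the wave equation: c = fλ

Solving for wavelength:
λ = c/f = (3×10⁸ m/s) / (7.614e+14 Hz)
λ = 393.74 nm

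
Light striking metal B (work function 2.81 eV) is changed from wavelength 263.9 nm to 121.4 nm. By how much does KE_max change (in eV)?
5.5147 eV

Using Einstein's equation: KE_max = hc/λ - φ

For λ₁ = 263.9 nm:
KE₁ = hc/λ₁ - φ = 4.6982 - 2.81 = 1.8882 eV

For λ₂ = 121.4 nm:
KE₂ = hc/λ₂ - φ = 10.2129 - 2.81 = 7.4029 eV

Change in KE:
ΔKE = KE₂ - KE₁ = 7.4029 - 1.8882 = 5.5147 eV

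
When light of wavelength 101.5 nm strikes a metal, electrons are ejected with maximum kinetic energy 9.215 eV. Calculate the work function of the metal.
3.00 eV

From Einstein's photoelectric equation: KE_max = hf - φ = hc/λ - φ

Rearranging for φ:
φ = hc/λ - KE_max

Calculate photon energy:
E_photon = hc/λ = 12.2152 eV

Therefore:
φ = 12.2152 - 9.215 = 3.00 eV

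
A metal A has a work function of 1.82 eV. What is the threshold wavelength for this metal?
681.23 nm

The threshold wavelength is when the photon energy equals the work function:
hc/λ₀ = φ

Solving for λ₀:
λ₀ = hc/φ = (6.626×10⁻³⁴ J·s)(3×10⁸ m/s) / (1.82 eV × 1.602×10⁻¹⁹ J/eV)
λ₀ = 681.23 nm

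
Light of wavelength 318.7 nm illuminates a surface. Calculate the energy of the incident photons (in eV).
3.8903 eV

Using E = hf = hc/λ:

E = hc/λ = (6.626×10⁻³⁴ J·s)(3×10⁸ m/s) / (318.7×10⁻⁹ m)
E = 3.8903 eV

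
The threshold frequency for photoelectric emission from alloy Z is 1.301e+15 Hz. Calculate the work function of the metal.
5.38 eV

At the threshold frequency, photon energy equals work function:
φ = hf₀

Calculating:
φ = (6.626×10⁻³⁴ J·s)(1.301e+15 Hz)
φ = 5.38 eV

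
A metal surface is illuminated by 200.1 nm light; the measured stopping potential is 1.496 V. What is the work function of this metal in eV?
4.70 eV

The stopping potential gives the maximum kinetic energy: KE_max = eV_s = 1.496 eV

From Einstein's photoelectric equation: KE_max = hc/λ - φ
Rearranging: φ = hc/λ - KE_max

Calculate photon energy:
E_photon = hc/λ = (6.626×10⁻³⁴ J·s)(3×10⁸ m/s) / (200.1×10⁻⁹ m) = 6.1961 eV

Therefore:
φ = 6.1961 - 1.496 = 4.70 eV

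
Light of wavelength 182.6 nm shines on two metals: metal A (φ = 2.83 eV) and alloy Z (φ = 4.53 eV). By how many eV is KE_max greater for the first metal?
1.7000 eV

Using KE_max = hc/λ - φ for each metal:

Photon energy: E = hc/λ = 6.7899 eV

For metal A (φ₁ = 2.83 eV):
KE₁ = E - φ₁ = 6.7899 - 2.83 = 3.9599 eV

For alloy Z (φ₂ = 4.53 eV):
KE₂ = E - φ₂ = 6.7899 - 4.53 = 2.2599 eV

Difference:
ΔKE = KE₁ - KE₂ = 3.9599 - 2.2599 = 1.7000 eV

Note: The difference equals the difference in work functions: 4.53 - 2.83 = 1.70 eV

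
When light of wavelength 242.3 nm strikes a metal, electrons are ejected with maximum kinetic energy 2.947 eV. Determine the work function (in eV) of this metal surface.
2.17 eV

From Einstein's photoelectric equation: KE_max = hf - φ = hc/λ - φ

Rearranging for φ:
φ = hc/λ - KE_max

Calculate photon energy:
E_photon = hc/λ = 5.1170 eV

Therefore:
φ = 5.1170 - 2.947 = 2.17 eV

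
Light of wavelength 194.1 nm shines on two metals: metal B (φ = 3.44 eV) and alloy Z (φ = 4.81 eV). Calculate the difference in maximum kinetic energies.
1.3700 eV

Using KE_max = hc/λ - φ for each metal:

Photon energy: E = hc/λ = 6.3876 eV

For metal B (φ₁ = 3.44 eV):
KE₁ = E - φ₁ = 6.3876 - 3.44 = 2.9476 eV

For alloy Z (φ₂ = 4.81 eV):
KE₂ = E - φ₂ = 6.3876 - 4.81 = 1.5776 eV

Difference:
ΔKE = KE₁ - KE₂ = 2.9476 - 1.5776 = 1.3700 eV

Note: The difference equals the difference in work functions: 4.81 - 3.44 = 1.37 eV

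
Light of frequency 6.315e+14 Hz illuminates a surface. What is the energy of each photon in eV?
2.6117 eV

Using E = hf:

E = hf = (6.626×10⁻³⁴ J·s)(6.315e+14 Hz)
E = 2.6117 eV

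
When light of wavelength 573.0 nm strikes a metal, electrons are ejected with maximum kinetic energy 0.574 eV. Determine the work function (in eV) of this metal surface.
1.59 eV

From Einstein's photoelectric equation: KE_max = hf - φ = hc/λ - φ

Rearranging for φ:
φ = hc/λ - KE_max

Calculate photon energy:
E_photon = hc/λ = 2.1638 eV

Therefore:
φ = 2.1638 - 0.574 = 1.59 eV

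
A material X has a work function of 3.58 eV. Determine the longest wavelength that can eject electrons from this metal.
346.32 nm

The threshold wavelength is when the photon energy equals the work function:
hc/λ₀ = φ

Solving for λ₀:
λ₀ = hc/φ = (6.626×10⁻³⁴ J·s)(3×10⁸ m/s) / (3.58 eV × 1.602×10⁻¹⁹ J/eV)
λ₀ = 346.32 nm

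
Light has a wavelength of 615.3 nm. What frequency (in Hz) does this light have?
4.8723e+14 Hz

Using the wave equation: c = fλ

Solving for frequency:
f = c/λ = (3×10⁸ m/s) / (615.3×10⁻⁹ m)
f = 4.8723e+14 Hz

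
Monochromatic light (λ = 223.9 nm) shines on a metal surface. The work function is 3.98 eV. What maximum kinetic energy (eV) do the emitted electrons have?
1.5575 eV

Using Einstein's photoelectric equation: KE_max = hf - φ = hc/λ - φ

First, calculate the photon energy:
E_photon = hc/λ = (6.626×10⁻³⁴ J·s)(3×10⁸ m/s) / (223.9×10⁻⁹ m)
E_photon = 5.5375 eV

Then, the maximum kinetic energy:
KE_max = E_photon - φ = 5.5375 eV - 3.98 eV = 1.5575 eV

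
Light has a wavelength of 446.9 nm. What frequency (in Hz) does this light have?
6.7083e+14 Hz

Using the wave equation: c = fλ

Solving for frequency:
f = c/λ = (3×10⁸ m/s) / (446.9×10⁻⁹ m)
f = 6.7083e+14 Hz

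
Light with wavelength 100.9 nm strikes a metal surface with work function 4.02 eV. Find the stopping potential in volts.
8.2678 V

The stopping potential V_s satisfies: eV_s = KE_max

First, find KE_max using Einstein's equation:
E_photon = hc/λ = 12.2878 eV
KE_max = E_photon - φ = 12.2878 - 4.02 = 8.2678 eV

Since eV_s = KE_max:
V_s = KE_max/e = 8.2678 V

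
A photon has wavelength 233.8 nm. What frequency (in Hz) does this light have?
1.2823e+15 Hz

Using the wave equation: c = fλ

Solving for frequency:
f = c/λ = (3×10⁸ m/s) / (233.8×10⁻⁹ m)
f = 1.2823e+15 Hz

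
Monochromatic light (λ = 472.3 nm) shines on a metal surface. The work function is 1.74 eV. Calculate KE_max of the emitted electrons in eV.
0.8851 eV

Using Einstein's photoelectric equation: KE_max = hf - φ = hc/λ - φ

First, calculate the photon energy:
E_photon = hc/λ = (6.626×10⁻³⁴ J·s)(3×10⁸ m/s) / (472.3×10⁻⁹ m)
E_photon = 2.6251 eV

Then, the maximum kinetic energy:
KE_max = E_photon - φ = 2.6251 eV - 1.74 eV = 0.8851 eV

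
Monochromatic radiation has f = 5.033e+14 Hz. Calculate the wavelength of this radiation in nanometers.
595.65 nm

Using the wave equation: c = fλ

Solving for wavelength:
λ = c/f = (3×10⁸ m/s) / (5.033e+14 Hz)
λ = 595.65 nm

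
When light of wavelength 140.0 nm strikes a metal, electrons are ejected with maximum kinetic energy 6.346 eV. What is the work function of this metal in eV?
2.51 eV

From Einstein's photoelectric equation: KE_max = hf - φ = hc/λ - φ

Rearranging for φ:
φ = hc/λ - KE_max

Calculate photon energy:
E_photon = hc/λ = 8.8560 eV

Therefore:
φ = 8.8560 - 6.346 = 2.51 eV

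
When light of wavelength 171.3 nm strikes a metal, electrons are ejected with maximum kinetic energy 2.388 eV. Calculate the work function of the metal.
4.85 eV

From Einstein's photoelectric equation: KE_max = hf - φ = hc/λ - φ

Rearranging for φ:
φ = hc/λ - KE_max

Calculate photon energy:
E_photon = hc/λ = 7.2378 eV

Therefore:
φ = 7.2378 - 2.388 = 4.85 eV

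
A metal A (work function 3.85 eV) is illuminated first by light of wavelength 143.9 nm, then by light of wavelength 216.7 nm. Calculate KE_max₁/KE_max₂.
2.5467

Using Einstein's equation: KE_max = hc/λ - φ

For λ₁ = 143.9 nm:
E₁ = hc/λ₁ = 8.6160 eV
KE₁ = E₁ - φ = 8.6160 - 3.85 = 4.7660 eV

For λ₂ = 216.7 nm:
E₂ = hc/λ₂ = 5.7215 eV
KE₂ = E₂ - φ = 5.7215 - 3.85 = 1.8715 eV

Ratio: KE₁/KE₂ = 4.7660/1.8715 = 2.5467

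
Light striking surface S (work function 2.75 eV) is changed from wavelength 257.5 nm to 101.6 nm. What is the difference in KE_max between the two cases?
7.3882 eV

Using Einstein's equation: KE_max = hc/λ - φ

For λ₁ = 257.5 nm:
KE₁ = hc/λ₁ - φ = 4.8149 - 2.75 = 2.0649 eV

For λ₂ = 101.6 nm:
KE₂ = hc/λ₂ - φ = 12.2032 - 2.75 = 9.4532 eV

Change in KE:
ΔKE = KE₂ - KE₁ = 9.4532 - 2.0649 = 7.3882 eV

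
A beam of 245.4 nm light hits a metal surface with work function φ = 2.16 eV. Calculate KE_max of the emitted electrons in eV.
2.8923 eV

Using Einstein's photoelectric equation: KE_max = hf - φ = hc/λ - φ

First, calculate the photon energy:
E_photon = hc/λ = (6.626×10⁻³⁴ J·s)(3×10⁸ m/s) / (245.4×10⁻⁹ m)
E_photon = 5.0523 eV

Then, the maximum kinetic energy:
KE_max = E_photon - φ = 5.0523 eV - 2.16 eV = 2.8923 eV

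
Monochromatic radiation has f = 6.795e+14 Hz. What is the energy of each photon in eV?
2.8102 eV

Using E = hf:

E = hf = (6.626×10⁻³⁴ J·s)(6.795e+14 Hz)
E = 2.8102 eV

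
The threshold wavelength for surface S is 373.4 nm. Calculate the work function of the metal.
3.32 eV

At the threshold wavelength, photon energy equals work function:
φ = hc/λ₀

Calculating:
φ = (6.626×10⁻³⁴ J·s)(3×10⁸ m/s) / (373.4×10⁻⁹ m)
φ = 3.32 eV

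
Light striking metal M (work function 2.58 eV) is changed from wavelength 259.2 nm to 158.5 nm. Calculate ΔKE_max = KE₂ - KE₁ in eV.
3.0390 eV

Using Einstein's equation: KE_max = hc/λ - φ

For λ₁ = 259.2 nm:
KE₁ = hc/λ₁ - φ = 4.7833 - 2.58 = 2.2033 eV

For λ₂ = 158.5 nm:
KE₂ = hc/λ₂ - φ = 7.8223 - 2.58 = 5.2423 eV

Change in KE:
ΔKE = KE₂ - KE₁ = 5.2423 - 2.2033 = 3.0390 eV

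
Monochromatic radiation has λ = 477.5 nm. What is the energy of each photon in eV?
2.5965 eV

Using E = hf = hc/λ:

E = hc/λ = (6.626×10⁻³⁴ J·s)(3×10⁸ m/s) / (477.5×10⁻⁹ m)
E = 2.5965 eV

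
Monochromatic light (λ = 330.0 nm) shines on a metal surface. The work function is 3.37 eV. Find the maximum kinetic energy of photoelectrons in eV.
0.3871 eV

Using Einstein's photoelectric equation: KE_max = hf - φ = hc/λ - φ

First, calculate the photon energy:
E_photon = hc/λ = (6.626×10⁻³⁴ J·s)(3×10⁸ m/s) / (330.0×10⁻⁹ m)
E_photon = 3.7571 eV

Then, the maximum kinetic energy:
KE_max = E_photon - φ = 3.7571 eV - 3.37 eV = 0.3871 eV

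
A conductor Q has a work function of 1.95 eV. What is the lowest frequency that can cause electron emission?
4.7151e+14 Hz

The threshold frequency is when the photon energy equals the work function:
hf₀ = φ

Solving for f₀:
f₀ = φ/h = (1.95 eV × 1.602×10⁻¹⁹ J/eV) / (6.626×10⁻³⁴ J·s)
f₀ = 4.7151e+14 Hz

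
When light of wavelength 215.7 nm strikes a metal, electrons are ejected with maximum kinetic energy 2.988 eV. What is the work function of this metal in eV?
2.76 eV

From Einstein's photoelectric equation: KE_max = hf - φ = hc/λ - φ

Rearranging for φ:
φ = hc/λ - KE_max

Calculate photon energy:
E_photon = hc/λ = 5.7480 eV

Therefore:
φ = 5.7480 - 2.988 = 2.76 eV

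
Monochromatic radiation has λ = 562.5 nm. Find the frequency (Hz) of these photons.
5.3296e+14 Hz

Using the wave equation: c = fλ

Solving for frequency:
f = c/λ = (3×10⁸ m/s) / (562.5×10⁻⁹ m)
f = 5.3296e+14 Hz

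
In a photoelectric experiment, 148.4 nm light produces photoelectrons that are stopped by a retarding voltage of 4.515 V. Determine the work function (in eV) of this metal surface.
3.84 eV

The stopping potential gives the maximum kinetic energy: KE_max = eV_s = 4.515 eV

From Einstein's photoelectric equation: KE_max = hc/λ - φ
Rearranging: φ = hc/λ - KE_max

Calculate photon energy:
E_photon = hc/λ = (6.626×10⁻³⁴ J·s)(3×10⁸ m/s) / (148.4×10⁻⁹ m) = 8.3547 eV

Therefore:
φ = 8.3547 - 4.515 = 3.84 eV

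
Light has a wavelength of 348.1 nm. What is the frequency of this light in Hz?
8.6123e+14 Hz

Using the wave equation: c = fλ

Solving for frequency:
f = c/λ = (3×10⁸ m/s) / (348.1×10⁻⁹ m)
f = 8.6123e+14 Hz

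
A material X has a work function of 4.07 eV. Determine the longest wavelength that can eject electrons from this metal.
304.63 nm

The threshold wavelength is when the photon energy equals the work function:
hc/λ₀ = φ

Solving for λ₀:
λ₀ = hc/φ = (6.626×10⁻³⁴ J·s)(3×10⁸ m/s) / (4.07 eV × 1.602×10⁻¹⁹ J/eV)
λ₀ = 304.63 nm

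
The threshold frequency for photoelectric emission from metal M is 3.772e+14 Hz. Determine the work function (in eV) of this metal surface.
1.56 eV

At the threshold frequency, photon energy equals work function:
φ = hf₀

Calculating:
φ = (6.626×10⁻³⁴ J·s)(3.772e+14 Hz)
φ = 1.56 eV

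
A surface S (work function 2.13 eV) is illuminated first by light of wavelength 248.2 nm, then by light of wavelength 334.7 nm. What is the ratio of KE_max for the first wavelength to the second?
1.8200

Using Einstein's equation: KE_max = hc/λ - φ

For λ₁ = 248.2 nm:
E₁ = hc/λ₁ = 4.9953 eV
KE₁ = E₁ - φ = 4.9953 - 2.13 = 2.8653 eV

For λ₂ = 334.7 nm:
E₂ = hc/λ₂ = 3.7043 eV
KE₂ = E₂ - φ = 3.7043 - 2.13 = 1.5743 eV

Ratio: KE₁/KE₂ = 2.8653/1.5743 = 1.8200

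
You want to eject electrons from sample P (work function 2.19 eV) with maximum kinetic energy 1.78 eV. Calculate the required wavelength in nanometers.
312.30 nm

From Einstein's equation: KE_max = hc/λ - φ

Rearranging for λ:
hc/λ = KE_max + φ
λ = hc/(KE_max + φ)

Required photon energy:
E_photon = KE_max + φ = 1.78 + 2.19 = 3.97 eV

Required wavelength:
λ = hc/E_photon = (6.626×10⁻³⁴)(3×10⁸) / (3.97 × 1.602×10⁻¹⁹)
λ = 312.30 nm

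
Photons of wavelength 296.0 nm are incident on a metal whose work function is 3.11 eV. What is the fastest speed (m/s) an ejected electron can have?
6.1598e+05 m/s

First, find the maximum kinetic energy:
E_photon = hc/λ = 4.1887 eV
KE_max = E_photon - φ = 4.1887 - 3.11 = 1.0787 eV

Convert to Joules: KE_max = 1.0787 × 1.602×10⁻¹⁹ J = 1.7282e-19 J

Then use KE = ½mv² to find velocity:
v = √(2·KE/m) = √(2 × 1.7282e-19 J / 9.109e-31 kg)
v = 6.1598e+05 m/s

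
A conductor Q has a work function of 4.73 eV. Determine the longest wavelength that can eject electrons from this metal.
262.12 nm

The threshold wavelength is when the photon energy equals the work function:
hc/λ₀ = φ

Solving for λ₀:
λ₀ = hc/φ = (6.626×10⁻³⁴ J·s)(3×10⁸ m/s) / (4.73 eV × 1.602×10⁻¹⁹ J/eV)
λ₀ = 262.12 nm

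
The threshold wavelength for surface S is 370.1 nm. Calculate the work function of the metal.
3.35 eV

At the threshold wavelength, photon energy equals work function:
φ = hc/λ₀

Calculating:
φ = (6.626×10⁻³⁴ J·s)(3×10⁸ m/s) / (370.1×10⁻⁹ m)
φ = 3.35 eV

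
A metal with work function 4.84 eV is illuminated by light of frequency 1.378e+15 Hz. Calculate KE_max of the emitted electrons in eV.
0.8590 eV

Using Einstein's photoelectric equation: KE_max = hf - φ

First, calculate the photon energy:
E_photon = hf = (6.626×10⁻³⁴ J·s)(1.378e+15 Hz)
E_photon = 5.6990 eV

Then, the maximum kinetic energy:
KE_max = E_photon - φ = 5.6990 eV - 4.84 eV = 0.8590 eV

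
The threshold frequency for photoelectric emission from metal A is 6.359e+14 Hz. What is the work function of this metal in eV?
2.63 eV

At the threshold frequency, photon energy equals work function:
φ = hf₀

Calculating:
φ = (6.626×10⁻³⁴ J·s)(6.359e+14 Hz)
φ = 2.63 eV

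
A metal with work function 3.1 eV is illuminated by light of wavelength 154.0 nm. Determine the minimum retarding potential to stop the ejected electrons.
4.9509 V

The stopping potential V_s satisfies: eV_s = KE_max

First, find KE_max using Einstein's equation:
E_photon = hc/λ = 8.0509 eV
KE_max = E_photon - φ = 8.0509 - 3.1 = 4.9509 eV

Since eV_s = KE_max:
V_s = KE_max/e = 4.9509 V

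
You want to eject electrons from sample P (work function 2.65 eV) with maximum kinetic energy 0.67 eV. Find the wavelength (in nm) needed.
373.45 nm

From Einstein's equation: KE_max = hc/λ - φ

Rearranging for λ:
hc/λ = KE_max + φ
λ = hc/(KE_max + φ)

Required photon energy:
E_photon = KE_max + φ = 0.67 + 2.65 = 3.32 eV

Required wavelength:
λ = hc/E_photon = (6.626×10⁻³⁴)(3×10⁸) / (3.32 × 1.602×10⁻¹⁹)
λ = 373.45 nm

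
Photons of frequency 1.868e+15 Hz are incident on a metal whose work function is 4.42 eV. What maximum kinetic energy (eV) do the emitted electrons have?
3.3054 eV

Using Einstein's photoelectric equation: KE_max = hf - φ

First, calculate the photon energy:
E_photon = hf = (6.626×10⁻³⁴ J·s)(1.868e+15 Hz)
E_photon = 7.7254 eV

Then, the maximum kinetic energy:
KE_max = E_photon - φ = 7.7254 eV - 4.42 eV = 3.3054 eV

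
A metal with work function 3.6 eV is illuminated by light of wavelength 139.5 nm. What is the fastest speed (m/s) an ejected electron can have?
1.3638e+06 m/s

First, find the maximum kinetic energy:
E_photon = hc/λ = 8.8878 eV
KE_max = E_photon - φ = 8.8878 - 3.6 = 5.2878 eV

Convert to Joules: KE_max = 5.2878 × 1.602×10⁻¹⁹ J = 8.4719e-19 J

Then use KE = ½mv² to find velocity:
v = √(2·KE/m) = √(2 × 8.4719e-19 J / 9.109e-31 kg)
v = 1.3638e+06 m/s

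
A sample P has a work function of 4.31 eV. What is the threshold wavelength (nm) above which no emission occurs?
287.67 nm

The threshold wavelength is when the photon energy equals the work function:
hc/λ₀ = φ

Solving for λ₀:
λ₀ = hc/φ = (6.626×10⁻³⁴ J·s)(3×10⁸ m/s) / (4.31 eV × 1.602×10⁻¹⁹ J/eV)
λ₀ = 287.67 nm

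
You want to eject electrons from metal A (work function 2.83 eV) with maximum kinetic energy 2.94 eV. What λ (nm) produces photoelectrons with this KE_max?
214.88 nm

From Einstein's equation: KE_max = hc/λ - φ

Rearranging for λ:
hc/λ = KE_max + φ
λ = hc/(KE_max + φ)

Required photon energy:
E_photon = KE_max + φ = 2.94 + 2.83 = 5.77 eV

Required wavelength:
λ = hc/E_photon = (6.626×10⁻³⁴)(3×10⁸) / (5.77 × 1.602×10⁻¹⁹)
λ = 214.88 nm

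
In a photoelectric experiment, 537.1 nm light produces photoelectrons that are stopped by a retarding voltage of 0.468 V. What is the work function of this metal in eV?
1.84 eV

The stopping potential gives the maximum kinetic energy: KE_max = eV_s = 0.468 eV

From Einstein's photoelectric equation: KE_max = hc/λ - φ
Rearranging: φ = hc/λ - KE_max

Calculate photon energy:
E_photon = hc/λ = (6.626×10⁻³⁴ J·s)(3×10⁸ m/s) / (537.1×10⁻⁹ m) = 2.3084 eV

Therefore:
φ = 2.3084 - 0.468 = 1.84 eV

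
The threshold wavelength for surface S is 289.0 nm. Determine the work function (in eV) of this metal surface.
4.29 eV

At the threshold wavelength, photon energy equals work function:
φ = hc/λ₀

Calculating:
φ = (6.626×10⁻³⁴ J·s)(3×10⁸ m/s) / (289.0×10⁻⁹ m)
φ = 4.29 eV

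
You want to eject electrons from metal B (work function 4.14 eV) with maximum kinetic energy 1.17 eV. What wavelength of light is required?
233.49 nm

From Einstein's equation: KE_max = hc/λ - φ

Rearranging for λ:
hc/λ = KE_max + φ
λ = hc/(KE_max + φ)

Required photon energy:
E_photon = KE_max + φ = 1.17 + 4.14 = 5.31 eV

Required wavelength:
λ = hc/E_photon = (6.626×10⁻³⁴)(3×10⁸) / (5.31 × 1.602×10⁻¹⁹)
λ = 233.49 nm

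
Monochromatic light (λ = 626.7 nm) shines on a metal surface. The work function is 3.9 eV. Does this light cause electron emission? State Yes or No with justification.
No

For photoemission, the photon energy must exceed the work function.

Photon energy: E = hc/λ = 1.9784 eV
Work function: φ = 3.9 eV

Since E_photon (1.9784 eV) < φ (3.9 eV), photoemission will NOT occur.
The threshold wavelength is λ₀ = hc/φ = 317.9 nm.
Since 626.7 nm > 317.9 nm, the photons lack sufficient energy.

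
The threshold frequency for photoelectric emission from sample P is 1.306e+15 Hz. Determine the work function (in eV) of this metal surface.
5.40 eV

At the threshold frequency, photon energy equals work function:
φ = hf₀

Calculating:
φ = (6.626×10⁻³⁴ J·s)(1.306e+15 Hz)
φ = 5.40 eV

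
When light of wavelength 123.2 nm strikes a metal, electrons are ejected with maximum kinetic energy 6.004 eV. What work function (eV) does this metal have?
4.06 eV

From Einstein's photoelectric equation: KE_max = hf - φ = hc/λ - φ

Rearranging for φ:
φ = hc/λ - KE_max

Calculate photon energy:
E_photon = hc/λ = 10.0637 eV

Therefore:
φ = 10.0637 - 6.004 = 4.06 eV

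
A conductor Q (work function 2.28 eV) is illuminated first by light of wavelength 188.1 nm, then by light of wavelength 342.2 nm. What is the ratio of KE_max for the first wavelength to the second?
3.2099

Using Einstein's equation: KE_max = hc/λ - φ

For λ₁ = 188.1 nm:
E₁ = hc/λ₁ = 6.5914 eV
KE₁ = E₁ - φ = 6.5914 - 2.28 = 4.3114 eV

For λ₂ = 342.2 nm:
E₂ = hc/λ₂ = 3.6232 eV
KE₂ = E₂ - φ = 3.6232 - 2.28 = 1.3432 eV

Ratio: KE₁/KE₂ = 4.3114/1.3432 = 3.2099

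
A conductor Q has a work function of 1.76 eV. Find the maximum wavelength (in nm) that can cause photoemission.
704.46 nm

The threshold wavelength is when the photon energy equals the work function:
hc/λ₀ = φ

Solving for λ₀:
λ₀ = hc/φ = (6.626×10⁻³⁴ J·s)(3×10⁸ m/s) / (1.76 eV × 1.602×10⁻¹⁹ J/eV)
λ₀ = 704.46 nm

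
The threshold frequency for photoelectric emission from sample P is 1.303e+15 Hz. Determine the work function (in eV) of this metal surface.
5.39 eV

At the threshold frequency, photon energy equals work function:
φ = hf₀

Calculating:
φ = (6.626×10⁻³⁴ J·s)(1.303e+15 Hz)
φ = 5.39 eV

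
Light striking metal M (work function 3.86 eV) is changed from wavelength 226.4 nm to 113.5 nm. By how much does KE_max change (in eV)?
5.4474 eV

Using Einstein's equation: KE_max = hc/λ - φ

For λ₁ = 226.4 nm:
KE₁ = hc/λ₁ - φ = 5.4763 - 3.86 = 1.6163 eV

For λ₂ = 113.5 nm:
KE₂ = hc/λ₂ - φ = 10.9237 - 3.86 = 7.0637 eV

Change in KE:
ΔKE = KE₂ - KE₁ = 7.0637 - 1.6163 = 5.4474 eV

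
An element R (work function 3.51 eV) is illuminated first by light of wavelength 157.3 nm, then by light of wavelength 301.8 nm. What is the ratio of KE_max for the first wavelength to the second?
7.3091

Using Einstein's equation: KE_max = hc/λ - φ

For λ₁ = 157.3 nm:
E₁ = hc/λ₁ = 7.8820 eV
KE₁ = E₁ - φ = 7.8820 - 3.51 = 4.3720 eV

For λ₂ = 301.8 nm:
E₂ = hc/λ₂ = 4.1082 eV
KE₂ = E₂ - φ = 4.1082 - 3.51 = 0.5982 eV

Ratio: KE₁/KE₂ = 4.3720/0.5982 = 7.3091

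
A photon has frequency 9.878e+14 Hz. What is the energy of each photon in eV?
4.0852 eV

Using E = hf:

E = hf = (6.626×10⁻³⁴ J·s)(9.878e+14 Hz)
E = 4.0852 eV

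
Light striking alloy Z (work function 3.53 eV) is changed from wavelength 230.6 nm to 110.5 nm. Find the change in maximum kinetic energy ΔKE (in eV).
5.8437 eV

Using Einstein's equation: KE_max = hc/λ - φ

For λ₁ = 230.6 nm:
KE₁ = hc/λ₁ - φ = 5.3766 - 3.53 = 1.8466 eV

For λ₂ = 110.5 nm:
KE₂ = hc/λ₂ - φ = 11.2203 - 3.53 = 7.6903 eV

Change in KE:
ΔKE = KE₂ - KE₁ = 7.6903 - 1.8466 = 5.8437 eV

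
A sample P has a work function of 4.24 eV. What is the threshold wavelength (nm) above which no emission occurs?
292.42 nm

The threshold wavelength is when the photon energy equals the work function:
hc/λ₀ = φ

Solving for λ₀:
λ₀ = hc/φ = (6.626×10⁻³⁴ J·s)(3×10⁸ m/s) / (4.24 eV × 1.602×10⁻¹⁹ J/eV)
λ₀ = 292.42 nm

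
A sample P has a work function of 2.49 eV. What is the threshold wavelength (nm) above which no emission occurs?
497.93 nm

The threshold wavelength is when the photon energy equals the work function:
hc/λ₀ = φ

Solving for λ₀:
λ₀ = hc/φ = (6.626×10⁻³⁴ J·s)(3×10⁸ m/s) / (2.49 eV × 1.602×10⁻¹⁹ J/eV)
λ₀ = 497.93 nm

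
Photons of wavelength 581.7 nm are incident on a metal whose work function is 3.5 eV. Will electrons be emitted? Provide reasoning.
No

For photoemission, the photon energy must exceed the work function.

Photon energy: E = hc/λ = 2.1314 eV
Work function: φ = 3.5 eV

Since E_photon (2.1314 eV) < φ (3.5 eV), photoemission will NOT occur.
The threshold wavelength is λ₀ = hc/φ = 354.2 nm.
Since 581.7 nm > 354.2 nm, the photons lack sufficient energy.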